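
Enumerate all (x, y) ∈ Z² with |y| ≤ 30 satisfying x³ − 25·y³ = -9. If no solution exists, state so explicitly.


The equation is x³ - 25y³ = -9. For fixed y, x³ = 25·y³ − 9, so a solution requires the RHS to be a perfect cube.
Strategy: iterate y from -30 to 30, compute RHS = 25·y³ − 9, and check whether it is a (positive or negative) perfect cube.
Check small values of y:
  y = 0: RHS = -9 is not a perfect cube.
  y = 1: RHS = 16 is not a perfect cube.
  y = -1: RHS = -34 is not a perfect cube.
  y = 2: RHS = 191 is not a perfect cube.
  y = -2: RHS = -209 is not a perfect cube.
  y = 3: RHS = 666 is not a perfect cube.
  y = -3: RHS = -684 is not a perfect cube.
Continuing the search up to |y| = 30 finds no solutions either.
No (x, y) in the scanned range satisfies the equation.

No integer solutions with |y| ≤ 30.


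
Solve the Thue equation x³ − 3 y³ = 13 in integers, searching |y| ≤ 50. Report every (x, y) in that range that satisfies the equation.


The equation is x³ - 3y³ = 13. For fixed y, x³ = 3·y³ + 13, so a solution requires the RHS to be a perfect cube.
Strategy: iterate y from -50 to 50, compute RHS = 3·y³ + 13, and check whether it is a (positive or negative) perfect cube.
Check small values of y:
  y = 0: RHS = 13 is not a perfect cube.
  y = 1: RHS = 16 is not a perfect cube.
  y = -1: RHS = 10 is not a perfect cube.
  y = 2: RHS = 37 is not a perfect cube.
  y = -2: RHS = -11 is not a perfect cube.
  y = 3: RHS = 94 is not a perfect cube.
  y = -3: RHS = -68 is not a perfect cube.
Continuing the search up to |y| = 50 finds no solutions either.
No (x, y) in the scanned range satisfies the equation.

No integer solutions with |y| ≤ 50.


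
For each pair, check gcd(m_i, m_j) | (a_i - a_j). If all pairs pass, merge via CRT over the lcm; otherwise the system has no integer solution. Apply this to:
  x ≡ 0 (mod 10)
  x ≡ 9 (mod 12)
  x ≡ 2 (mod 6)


Moduli 10, 12, 6 are not pairwise coprime, so CRT works modulo lcm(m_i) when all pairwise compatibility conditions hold.
Pairwise compatibility: gcd(m_i, m_j) must divide a_i - a_j for every pair.
Merge one congruence at a time:
  Start: x ≡ 0 (mod 10).
  Combine with x ≡ 9 (mod 12): gcd(10, 12) = 2, and 9 - 0 = 9 is NOT divisible by 2.
    ⇒ system is inconsistent (no integer solution).

No solution (the system is inconsistent).


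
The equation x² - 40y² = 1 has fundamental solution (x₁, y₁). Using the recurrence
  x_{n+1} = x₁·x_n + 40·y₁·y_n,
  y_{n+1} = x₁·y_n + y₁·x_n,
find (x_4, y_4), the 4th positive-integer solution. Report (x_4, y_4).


Step 1: Find the fundamental solution (x₁, y₁) of x² - 40y² = 1.
  Expand √40 as a continued fraction. a₀ = ⌊√40⌋ = 6; iterate m_{k+1} = d_k·a_k − m_k, d_{k+1} = (40 − m_{k+1}²)/d_k, a_{k+1} = ⌊(a₀ + m_{k+1})/d_{k+1}⌋ (starting m₀ = 0, d₀ = 1), with convergents p_k = a_k·p_{k-1} + p_{k-2}, q_k = a_k·q_{k-1} + q_{k-2} (p₋₁ = 1, q₋₁ = 0):
  k = 0: a₀ = 6; p₀/q₀ = 6/1; p₀² − 40·q₀² = 36 − 40 = -4.
  k = 1: m = 6, d = 4, a = ⌊(6 + 6)/4⌋ = 3; p/q = (3·6 + 1)/(3·1 + 0) = 19/3; p² − 40·q² = 361 − 360 = 1.
  The first convergent with p² − 40·q² = 1 gives the fundamental solution (x₁, y₁) = (19, 3).
Step 2: Apply the recurrence (x_{n+1}, y_{n+1}) = (x₁x_n + 40y₁y_n, x₁y_n + y₁x_n) repeatedly.
  From (x_1, y_1) = (19, 3): x_2 = 19·19 + 40·3·3 = 721; y_2 = 19·3 + 3·19 = 114.
  From (x_2, y_2) = (721, 114): x_3 = 19·721 + 40·3·114 = 27379; y_3 = 19·114 + 3·721 = 4329.
  From (x_3, y_3) = (27379, 4329): x_4 = 19·27379 + 40·3·4329 = 1039681; y_4 = 19·4329 + 3·27379 = 164388.
Step 3: Verify x_4² - 40·y_4² = 1080936581761 - 1080936581760 = 1 (should be 1). ✓

(x_1, y_1) = (19, 3); (x_4, y_4) = (1039681, 164388).


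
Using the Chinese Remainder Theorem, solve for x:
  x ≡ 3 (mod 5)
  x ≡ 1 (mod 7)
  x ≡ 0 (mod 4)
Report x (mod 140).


Moduli 5, 7, 4 are pairwise coprime; by CRT there is a unique solution modulo M = 5 · 7 · 4 = 140.
Solve pairwise, accumulating the modulus:
  Start with x ≡ 3 (mod 5).
  Combine with x ≡ 1 (mod 7): since gcd(5, 7) = 1, we get a unique residue mod 35.
    Write x = 3 + 5·t and substitute into x ≡ 1 (mod 7): 5·t ≡ 1 − 3 = -2 (mod 7).
    Reduce coefficients mod 7: 5·t ≡ 5 (mod 7).
    The inverse of 5 mod 7 is 3 (since 5·3 = 15 = 2·7 + 1), so t ≡ 3·5 = 15 ≡ 1 (mod 7).
    Then x = 3 + 5·1 = 8, valid modulo lcm(5, 7) = 35: x ≡ 8 (mod 35).
  Combine with x ≡ 0 (mod 4): since gcd(35, 4) = 1, we get a unique residue mod 140.
    Write x = 8 + 35·t and substitute into x ≡ 0 (mod 4): 35·t ≡ 0 − 8 = -8 (mod 4).
    Reduce coefficients mod 4: 3·t ≡ 0 (mod 4).
    The inverse of 3 mod 4 is 3 (since 3·3 = 9 = 2·4 + 1), so t ≡ 3·0 = 0 ≡ 0 (mod 4).
    Then x = 8 + 35·0 = 8, valid modulo lcm(35, 4) = 140: x ≡ 8 (mod 140).
Verify: 8 mod 5 = 3 ✓, 8 mod 7 = 1 ✓, 8 mod 4 = 0 ✓.

x ≡ 8 (mod 140).


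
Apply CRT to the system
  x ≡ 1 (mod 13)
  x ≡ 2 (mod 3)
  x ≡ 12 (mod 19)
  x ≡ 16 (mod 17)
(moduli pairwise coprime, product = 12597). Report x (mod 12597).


Product of moduli M = 13 · 3 · 19 · 17 = 12597.
Merge one congruence at a time:
  Start: x ≡ 1 (mod 13).
  Combine with x ≡ 2 (mod 3); new modulus lcm = 39.
    Write x = 1 + 13·t and substitute into x ≡ 2 (mod 3): 13·t ≡ 2 − 1 = 1 (mod 3).
    Reduce coefficients mod 3: 1·t ≡ 1 (mod 3).
    So t ≡ 1 (mod 3).
    Then x = 1 + 13·1 = 14, valid modulo lcm(13, 3) = 39: x ≡ 14 (mod 39).
  Combine with x ≡ 12 (mod 19); new modulus lcm = 741.
    Write x = 14 + 39·t and substitute into x ≡ 12 (mod 19): 39·t ≡ 12 − 14 = -2 (mod 19).
    Reduce coefficients mod 19: 1·t ≡ 17 (mod 19).
    So t ≡ 17 (mod 19).
    Then x = 14 + 39·17 = 677, valid modulo lcm(39, 19) = 741: x ≡ 677 (mod 741).
  Combine with x ≡ 16 (mod 17); new modulus lcm = 12597.
    Write x = 677 + 741·t and substitute into x ≡ 16 (mod 17): 741·t ≡ 16 − 677 = -661 (mod 17).
    Reduce coefficients mod 17: 10·t ≡ 2 (mod 17).
    The inverse of 10 mod 17 is 12 (since 10·12 = 120 = 7·17 + 1), so t ≡ 12·2 = 24 ≡ 7 (mod 17).
    Then x = 677 + 741·7 = 5864, valid modulo lcm(741, 17) = 12597: x ≡ 5864 (mod 12597).
Verify against each original: 5864 mod 13 = 1, 5864 mod 3 = 2, 5864 mod 19 = 12, 5864 mod 17 = 16.

x ≡ 5864 (mod 12597).


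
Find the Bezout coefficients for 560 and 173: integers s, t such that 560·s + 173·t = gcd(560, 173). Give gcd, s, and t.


Euclidean algorithm on (560, 173) — divide until remainder is 0:
  560 = 3 · 173 + 41
  173 = 4 · 41 + 9
  41 = 4 · 9 + 5
  9 = 1 · 5 + 4
  5 = 1 · 4 + 1
  4 = 4 · 1 + 0
gcd(560, 173) = 1.
Track Bezout coefficients alongside the remainders: start with r₀ = 560 = a·1 + b·0 (s = 1, t = 0) and r₁ = 173 = a·0 + b·1 (s = 0, t = 1); each new remainder r_{k+1} = r_{k-1} − q_k·r_k inherits s_{k+1} = s_{k-1} − q_k·s_k, t_{k+1} = t_{k-1} − q_k·t_k, so r_k = a·s_k + b·t_k at every step:
  q = 3: r = 41, s = 1 − 3·0 = 1, t = 0 − 3·1 = -3  (check: 560·1 + 173·(-3) = 41)
  q = 4: r = 9, s = 0 − 4·1 = -4, t = 1 − 4·(-3) = 13  (check: 560·(-4) + 173·13 = 9)
  q = 4: r = 5, s = 1 − 4·(-4) = 17, t = -3 − 4·13 = -55  (check: 560·17 + 173·(-55) = 5)
  q = 1: r = 4, s = -4 − 1·17 = -21, t = 13 − 1·(-55) = 68  (check: 560·(-21) + 173·68 = 4)
  q = 1: r = 1, s = 17 − 1·(-21) = 38, t = -55 − 1·68 = -123  (check: 560·38 + 173·(-123) = 1)
The row with r = 1 (the gcd) gives the Bezout coefficients s = 38, t = -123.
Result: 560 · (38) + 173 · (-123) = 1.

gcd(560, 173) = 1; s = 38, t = -123 (check: 560·38 + 173·(-123) = 1).


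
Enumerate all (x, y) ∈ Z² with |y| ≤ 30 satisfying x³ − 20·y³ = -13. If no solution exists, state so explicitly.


The equation is x³ - 20y³ = -13. For fixed y, x³ = 20·y³ − 13, so a solution requires the RHS to be a perfect cube.
Strategy: iterate y from -30 to 30, compute RHS = 20·y³ − 13, and check whether it is a (positive or negative) perfect cube.
Check small values of y:
  y = 0: RHS = -13 is not a perfect cube.
  y = 1: RHS = 7 is not a perfect cube.
  y = -1: RHS = -33 is not a perfect cube.
  y = 2: RHS = 147 is not a perfect cube.
  y = -2: RHS = -173 is not a perfect cube.
  y = 3: RHS = 527 is not a perfect cube.
  y = -3: RHS = -553 is not a perfect cube.
Continuing the search up to |y| = 30 finds no solutions either.
No (x, y) in the scanned range satisfies the equation.

No integer solutions with |y| ≤ 30.


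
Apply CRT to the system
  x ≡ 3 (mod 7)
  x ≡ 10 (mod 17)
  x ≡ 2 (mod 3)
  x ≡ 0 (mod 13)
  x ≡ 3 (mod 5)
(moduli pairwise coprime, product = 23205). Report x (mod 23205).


Product of moduli M = 7 · 17 · 3 · 13 · 5 = 23205.
Merge one congruence at a time:
  Start: x ≡ 3 (mod 7).
  Combine with x ≡ 10 (mod 17); new modulus lcm = 119.
    Write x = 3 + 7·t and substitute into x ≡ 10 (mod 17): 7·t ≡ 10 − 3 = 7 (mod 17).
    The inverse of 7 mod 17 is 5 (since 7·5 = 35 = 2·17 + 1), so t ≡ 5·7 = 35 ≡ 1 (mod 17).
    Then x = 3 + 7·1 = 10, valid modulo lcm(7, 17) = 119: x ≡ 10 (mod 119).
  Combine with x ≡ 2 (mod 3); new modulus lcm = 357.
    Write x = 10 + 119·t and substitute into x ≡ 2 (mod 3): 119·t ≡ 2 − 10 = -8 (mod 3).
    Reduce coefficients mod 3: 2·t ≡ 1 (mod 3).
    The inverse of 2 mod 3 is 2 (since 2·2 = 4 = 1·3 + 1), so t ≡ 2·1 = 2 ≡ 2 (mod 3).
    Then x = 10 + 119·2 = 248, valid modulo lcm(119, 3) = 357: x ≡ 248 (mod 357).
  Combine with x ≡ 0 (mod 13); new modulus lcm = 4641.
    Write x = 248 + 357·t and substitute into x ≡ 0 (mod 13): 357·t ≡ 0 − 248 = -248 (mod 13).
    Reduce coefficients mod 13: 6·t ≡ 12 (mod 13).
    The inverse of 6 mod 13 is 11 (since 6·11 = 66 = 5·13 + 1), so t ≡ 11·12 = 132 ≡ 2 (mod 13).
    Then x = 248 + 357·2 = 962, valid modulo lcm(357, 13) = 4641: x ≡ 962 (mod 4641).
  Combine with x ≡ 3 (mod 5); new modulus lcm = 23205.
    Write x = 962 + 4641·t and substitute into x ≡ 3 (mod 5): 4641·t ≡ 3 − 962 = -959 (mod 5).
    Reduce coefficients mod 5: 1·t ≡ 1 (mod 5).
    So t ≡ 1 (mod 5).
    Then x = 962 + 4641·1 = 5603, valid modulo lcm(4641, 5) = 23205: x ≡ 5603 (mod 23205).
Verify against each original: 5603 mod 7 = 3, 5603 mod 17 = 10, 5603 mod 3 = 2, 5603 mod 13 = 0, 5603 mod 5 = 3.

x ≡ 5603 (mod 23205).


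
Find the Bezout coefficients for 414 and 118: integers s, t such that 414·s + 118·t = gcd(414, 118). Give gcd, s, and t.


Euclidean algorithm on (414, 118) — divide until remainder is 0:
  414 = 3 · 118 + 60
  118 = 1 · 60 + 58
  60 = 1 · 58 + 2
  58 = 29 · 2 + 0
gcd(414, 118) = 2.
Track Bezout coefficients alongside the remainders: start with r₀ = 414 = a·1 + b·0 (s = 1, t = 0) and r₁ = 118 = a·0 + b·1 (s = 0, t = 1); each new remainder r_{k+1} = r_{k-1} − q_k·r_k inherits s_{k+1} = s_{k-1} − q_k·s_k, t_{k+1} = t_{k-1} − q_k·t_k, so r_k = a·s_k + b·t_k at every step:
  q = 3: r = 60, s = 1 − 3·0 = 1, t = 0 − 3·1 = -3  (check: 414·1 + 118·(-3) = 60)
  q = 1: r = 58, s = 0 − 1·1 = -1, t = 1 − 1·(-3) = 4  (check: 414·(-1) + 118·4 = 58)
  q = 1: r = 2, s = 1 − 1·(-1) = 2, t = -3 − 1·4 = -7  (check: 414·2 + 118·(-7) = 2)
The row with r = 2 (the gcd) gives the Bezout coefficients s = 2, t = -7.
Result: 414 · (2) + 118 · (-7) = 2.

gcd(414, 118) = 2; s = 2, t = -7 (check: 414·2 + 118·(-7) = 2).


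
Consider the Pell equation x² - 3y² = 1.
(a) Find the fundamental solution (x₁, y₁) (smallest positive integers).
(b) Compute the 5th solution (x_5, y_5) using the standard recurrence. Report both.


Step 1: Find the fundamental solution (x₁, y₁) of x² - 3y² = 1.
  Expand √3 as a continued fraction. a₀ = ⌊√3⌋ = 1; iterate m_{k+1} = d_k·a_k − m_k, d_{k+1} = (3 − m_{k+1}²)/d_k, a_{k+1} = ⌊(a₀ + m_{k+1})/d_{k+1}⌋ (starting m₀ = 0, d₀ = 1), with convergents p_k = a_k·p_{k-1} + p_{k-2}, q_k = a_k·q_{k-1} + q_{k-2} (p₋₁ = 1, q₋₁ = 0):
  k = 0: a₀ = 1; p₀/q₀ = 1/1; p₀² − 3·q₀² = 1 − 3 = -2.
  k = 1: m = 1, d = 2, a = ⌊(1 + 1)/2⌋ = 1; p/q = (1·1 + 1)/(1·1 + 0) = 2/1; p² − 3·q² = 4 − 3 = 1.
  The first convergent with p² − 3·q² = 1 gives the fundamental solution (x₁, y₁) = (2, 1).
Step 2: Apply the recurrence (x_{n+1}, y_{n+1}) = (x₁x_n + 3y₁y_n, x₁y_n + y₁x_n) repeatedly.
  From (x_1, y_1) = (2, 1): x_2 = 2·2 + 3·1·1 = 7; y_2 = 2·1 + 1·2 = 4.
  From (x_2, y_2) = (7, 4): x_3 = 2·7 + 3·1·4 = 26; y_3 = 2·4 + 1·7 = 15.
  From (x_3, y_3) = (26, 15): x_4 = 2·26 + 3·1·15 = 97; y_4 = 2·15 + 1·26 = 56.
  From (x_4, y_4) = (97, 56): x_5 = 2·97 + 3·1·56 = 362; y_5 = 2·56 + 1·97 = 209.
Step 3: Verify x_5² - 3·y_5² = 131044 - 131043 = 1 (should be 1). ✓

(x_1, y_1) = (2, 1); (x_5, y_5) = (362, 209).


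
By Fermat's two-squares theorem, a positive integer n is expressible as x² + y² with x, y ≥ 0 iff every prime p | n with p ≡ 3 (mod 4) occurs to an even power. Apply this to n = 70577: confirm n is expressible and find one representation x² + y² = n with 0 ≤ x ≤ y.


Step 1: Factor n = 70577 = 13 · 61 · 89.
Step 2: Check the mod-4 condition on each prime factor: 13 ≡ 1 (mod 4), exponent 1; 61 ≡ 1 (mod 4), exponent 1; 89 ≡ 1 (mod 4), exponent 1.
All primes ≡ 3 (mod 4) appear to even exponent (or don't appear), so by the two-squares theorem n IS expressible as a sum of two squares.
Step 3: Build a representation. Here n = 13 · 61 · 89 is a product of primes ≡ 1 (mod 4). Each prime p ≡ 1 (mod 4) is itself a sum of two squares; find a² by testing p − a² for a perfect square:
  13: 13 − 1² = 12, 13 − 2² = 9 = 3² ⇒ 13 = 2² + 3².
  61: 61 − 1² = 60, 61 − 2² = 57, 61 − 3² = 52, 61 − 4² = 45, 61 − 5² = 36 = 6² ⇒ 61 = 5² + 6².
  89: 89 − 1² = 88, 89 − 2² = 85, 89 − 3² = 80, 89 − 4² = 73, 89 − 5² = 64 = 8² ⇒ 89 = 5² + 8².
  Combine using the Brahmagupta–Fibonacci identity (a² + b²)(c² + d²) = (ac − bd)² + (ad + bc)² = (ac + bd)² + (ad − bc)²:
  13 · 61 = 793: from (2² + 3²)(5² + 6²), take (2·5 − 3·6, 2·6 + 3·5) = (10 − 18, 12 + 15) = (-8, 27); dropping signs (only squares matter) gives (8, 27); check 8² + 27² = 64 + 729 = 793 ✓.
  793 · 89 = 70577: from (8² + 27²)(5² + 8²), take (8·5 − 27·8, 8·8 + 27·5) = (40 − 216, 64 + 135) = (-176, 199); dropping signs (only squares matter) gives (176, 199); check 176² + 199² = 30976 + 39601 = 70577 ✓.
Step 4: Order so x ≤ y and verify: 176² + 199² = 30976 + 39601 = 70577 = n. ✓

n = 70577 = 176² + 199² (one valid representation with x ≤ y).


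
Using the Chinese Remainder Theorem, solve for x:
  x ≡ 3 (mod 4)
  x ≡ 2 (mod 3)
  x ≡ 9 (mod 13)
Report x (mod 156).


Moduli 4, 3, 13 are pairwise coprime; by CRT there is a unique solution modulo M = 4 · 3 · 13 = 156.
Solve pairwise, accumulating the modulus:
  Start with x ≡ 3 (mod 4).
  Combine with x ≡ 2 (mod 3): since gcd(4, 3) = 1, we get a unique residue mod 12.
    Write x = 3 + 4·t and substitute into x ≡ 2 (mod 3): 4·t ≡ 2 − 3 = -1 (mod 3).
    Reduce coefficients mod 3: 1·t ≡ 2 (mod 3).
    So t ≡ 2 (mod 3).
    Then x = 3 + 4·2 = 11, valid modulo lcm(4, 3) = 12: x ≡ 11 (mod 12).
  Combine with x ≡ 9 (mod 13): since gcd(12, 13) = 1, we get a unique residue mod 156.
    Write x = 11 + 12·t and substitute into x ≡ 9 (mod 13): 12·t ≡ 9 − 11 = -2 (mod 13).
    Reduce coefficients mod 13: 12·t ≡ 11 (mod 13).
    The inverse of 12 mod 13 is 12 (since 12·12 = 144 = 11·13 + 1), so t ≡ 12·11 = 132 ≡ 2 (mod 13).
    Then x = 11 + 12·2 = 35, valid modulo lcm(12, 13) = 156: x ≡ 35 (mod 156).
Verify: 35 mod 4 = 3 ✓, 35 mod 3 = 2 ✓, 35 mod 13 = 9 ✓.

x ≡ 35 (mod 156).


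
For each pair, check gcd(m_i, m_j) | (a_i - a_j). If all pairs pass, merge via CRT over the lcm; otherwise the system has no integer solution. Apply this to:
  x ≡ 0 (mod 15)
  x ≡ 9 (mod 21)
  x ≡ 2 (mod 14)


Moduli 15, 21, 14 are not pairwise coprime, so CRT works modulo lcm(m_i) when all pairwise compatibility conditions hold.
Pairwise compatibility: gcd(m_i, m_j) must divide a_i - a_j for every pair.
Merge one congruence at a time:
  Start: x ≡ 0 (mod 15).
  Combine with x ≡ 9 (mod 21): gcd(15, 21) = 3; 9 - 0 = 9, which IS divisible by 3, so compatible.
    Write x = 0 + 15·t and substitute into x ≡ 9 (mod 21): 15·t ≡ 9 − 0 = 9 (mod 21).
    Divide the congruence (and modulus) by g = 3: 5·t ≡ 3 (mod 7).
    The inverse of 5 mod 7 is 3 (since 5·3 = 15 = 2·7 + 1), so t ≡ 3·3 = 9 ≡ 2 (mod 7).
    Then x = 0 + 15·2 = 30, valid modulo lcm(15, 21) = 105: x ≡ 30 (mod 105).
  Combine with x ≡ 2 (mod 14): gcd(105, 14) = 7; 2 - 30 = -28, which IS divisible by 7, so compatible.
    Write x = 30 + 105·t and substitute into x ≡ 2 (mod 14): 105·t ≡ 2 − 30 = -28 (mod 14).
    Divide the congruence (and modulus) by g = 7: 15·t ≡ -4 (mod 2).
    Reduce coefficients mod 2: 1·t ≡ 0 (mod 2).
    So t ≡ 0 (mod 2).
    Then x = 30 + 105·0 = 30, valid modulo lcm(105, 14) = 210: x ≡ 30 (mod 210).
Verify: 30 mod 15 = 0, 30 mod 21 = 9, 30 mod 14 = 2.

x ≡ 30 (mod 210).


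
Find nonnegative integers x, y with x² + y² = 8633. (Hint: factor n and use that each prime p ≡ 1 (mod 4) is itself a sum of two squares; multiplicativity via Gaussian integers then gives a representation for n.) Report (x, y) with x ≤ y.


Step 1: Factor n = 8633 = 89 · 97.
Step 2: Check the mod-4 condition on each prime factor: 89 ≡ 1 (mod 4), exponent 1; 97 ≡ 1 (mod 4), exponent 1.
All primes ≡ 3 (mod 4) appear to even exponent (or don't appear), so by the two-squares theorem n IS expressible as a sum of two squares.
Step 3: Build a representation. Here n = 89 · 97 is a product of primes ≡ 1 (mod 4). Each prime p ≡ 1 (mod 4) is itself a sum of two squares; find a² by testing p − a² for a perfect square:
  89: 89 − 1² = 88, 89 − 2² = 85, 89 − 3² = 80, 89 − 4² = 73, 89 − 5² = 64 = 8² ⇒ 89 = 5² + 8².
  97: 97 − 1² = 96, 97 − 2² = 93, 97 − 3² = 88, 97 − 4² = 81 = 9² ⇒ 97 = 4² + 9².
  Combine using the Brahmagupta–Fibonacci identity (a² + b²)(c² + d²) = (ac − bd)² + (ad + bc)² = (ac + bd)² + (ad − bc)²:
  89 · 97 = 8633: from (5² + 8²)(4² + 9²), take (5·4 − 8·9, 5·9 + 8·4) = (20 − 72, 45 + 32) = (-52, 77); dropping signs (only squares matter) gives (52, 77); check 52² + 77² = 2704 + 5929 = 8633 ✓.
Step 4: Order so x ≤ y and verify: 52² + 77² = 2704 + 5929 = 8633 = n. ✓

n = 8633 = 52² + 77² (one valid representation with x ≤ y).


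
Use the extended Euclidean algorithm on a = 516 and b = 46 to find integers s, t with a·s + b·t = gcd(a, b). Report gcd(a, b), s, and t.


Euclidean algorithm on (516, 46) — divide until remainder is 0:
  516 = 11 · 46 + 10
  46 = 4 · 10 + 6
  10 = 1 · 6 + 4
  6 = 1 · 4 + 2
  4 = 2 · 2 + 0
gcd(516, 46) = 2.
Track Bezout coefficients alongside the remainders: start with r₀ = 516 = a·1 + b·0 (s = 1, t = 0) and r₁ = 46 = a·0 + b·1 (s = 0, t = 1); each new remainder r_{k+1} = r_{k-1} − q_k·r_k inherits s_{k+1} = s_{k-1} − q_k·s_k, t_{k+1} = t_{k-1} − q_k·t_k, so r_k = a·s_k + b·t_k at every step:
  q = 11: r = 10, s = 1 − 11·0 = 1, t = 0 − 11·1 = -11  (check: 516·1 + 46·(-11) = 10)
  q = 4: r = 6, s = 0 − 4·1 = -4, t = 1 − 4·(-11) = 45  (check: 516·(-4) + 46·45 = 6)
  q = 1: r = 4, s = 1 − 1·(-4) = 5, t = -11 − 1·45 = -56  (check: 516·5 + 46·(-56) = 4)
  q = 1: r = 2, s = -4 − 1·5 = -9, t = 45 − 1·(-56) = 101  (check: 516·(-9) + 46·101 = 2)
The row with r = 2 (the gcd) gives the Bezout coefficients s = -9, t = 101.
Result: 516 · (-9) + 46 · (101) = 2.

gcd(516, 46) = 2; s = -9, t = 101 (check: 516·(-9) + 46·101 = 2).


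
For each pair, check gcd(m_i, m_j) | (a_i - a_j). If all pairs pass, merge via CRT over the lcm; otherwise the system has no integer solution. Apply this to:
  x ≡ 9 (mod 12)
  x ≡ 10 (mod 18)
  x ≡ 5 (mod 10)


Moduli 12, 18, 10 are not pairwise coprime, so CRT works modulo lcm(m_i) when all pairwise compatibility conditions hold.
Pairwise compatibility: gcd(m_i, m_j) must divide a_i - a_j for every pair.
Merge one congruence at a time:
  Start: x ≡ 9 (mod 12).
  Combine with x ≡ 10 (mod 18): gcd(12, 18) = 6, and 10 - 9 = 1 is NOT divisible by 6.
    ⇒ system is inconsistent (no integer solution).

No solution (the system is inconsistent).


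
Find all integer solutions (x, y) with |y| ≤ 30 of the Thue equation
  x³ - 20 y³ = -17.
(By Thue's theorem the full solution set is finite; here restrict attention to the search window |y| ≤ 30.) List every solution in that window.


The equation is x³ - 20y³ = -17. For fixed y, x³ = 20·y³ − 17, so a solution requires the RHS to be a perfect cube.
Strategy: iterate y from -30 to 30, compute RHS = 20·y³ − 17, and check whether it is a (positive or negative) perfect cube.
Check small values of y:
  y = 0: RHS = -17 is not a perfect cube.
  y = 1: RHS = 3 is not a perfect cube.
  y = -1: RHS = -37 is not a perfect cube.
  y = 2: RHS = 143 is not a perfect cube.
  y = -2: RHS = -177 is not a perfect cube.
  y = 3: RHS = 523 is not a perfect cube.
  y = -3: RHS = -557 is not a perfect cube.
Continuing the search up to |y| = 30 finds no solutions either.
No (x, y) in the scanned range satisfies the equation.

No integer solutions with |y| ≤ 30.


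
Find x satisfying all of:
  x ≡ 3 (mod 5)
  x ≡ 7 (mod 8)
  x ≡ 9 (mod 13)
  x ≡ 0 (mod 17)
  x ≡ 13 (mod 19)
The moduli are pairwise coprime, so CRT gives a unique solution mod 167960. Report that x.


Product of moduli M = 5 · 8 · 13 · 17 · 19 = 167960.
Merge one congruence at a time:
  Start: x ≡ 3 (mod 5).
  Combine with x ≡ 7 (mod 8); new modulus lcm = 40.
    Write x = 3 + 5·t and substitute into x ≡ 7 (mod 8): 5·t ≡ 7 − 3 = 4 (mod 8).
    The inverse of 5 mod 8 is 5 (since 5·5 = 25 = 3·8 + 1), so t ≡ 5·4 = 20 ≡ 4 (mod 8).
    Then x = 3 + 5·4 = 23, valid modulo lcm(5, 8) = 40: x ≡ 23 (mod 40).
  Combine with x ≡ 9 (mod 13); new modulus lcm = 520.
    Write x = 23 + 40·t and substitute into x ≡ 9 (mod 13): 40·t ≡ 9 − 23 = -14 (mod 13).
    Reduce coefficients mod 13: 1·t ≡ 12 (mod 13).
    So t ≡ 12 (mod 13).
    Then x = 23 + 40·12 = 503, valid modulo lcm(40, 13) = 520: x ≡ 503 (mod 520).
  Combine with x ≡ 0 (mod 17); new modulus lcm = 8840.
    Write x = 503 + 520·t and substitute into x ≡ 0 (mod 17): 520·t ≡ 0 − 503 = -503 (mod 17).
    Reduce coefficients mod 17: 10·t ≡ 7 (mod 17).
    The inverse of 10 mod 17 is 12 (since 10·12 = 120 = 7·17 + 1), so t ≡ 12·7 = 84 ≡ 16 (mod 17).
    Then x = 503 + 520·16 = 8823, valid modulo lcm(520, 17) = 8840: x ≡ 8823 (mod 8840).
  Combine with x ≡ 13 (mod 19); new modulus lcm = 167960.
    Write x = 8823 + 8840·t and substitute into x ≡ 13 (mod 19): 8840·t ≡ 13 − 8823 = -8810 (mod 19).
    Reduce coefficients mod 19: 5·t ≡ 6 (mod 19).
    The inverse of 5 mod 19 is 4 (since 5·4 = 20 = 1·19 + 1), so t ≡ 4·6 = 24 ≡ 5 (mod 19).
    Then x = 8823 + 8840·5 = 53023, valid modulo lcm(8840, 19) = 167960: x ≡ 53023 (mod 167960).
Verify against each original: 53023 mod 5 = 3, 53023 mod 8 = 7, 53023 mod 13 = 9, 53023 mod 17 = 0, 53023 mod 19 = 13.

x ≡ 53023 (mod 167960).


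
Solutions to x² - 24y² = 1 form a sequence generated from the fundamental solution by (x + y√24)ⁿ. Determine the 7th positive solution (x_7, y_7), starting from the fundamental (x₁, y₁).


Step 1: Find the fundamental solution (x₁, y₁) of x² - 24y² = 1.
  Expand √24 as a continued fraction. a₀ = ⌊√24⌋ = 4; iterate m_{k+1} = d_k·a_k − m_k, d_{k+1} = (24 − m_{k+1}²)/d_k, a_{k+1} = ⌊(a₀ + m_{k+1})/d_{k+1}⌋ (starting m₀ = 0, d₀ = 1), with convergents p_k = a_k·p_{k-1} + p_{k-2}, q_k = a_k·q_{k-1} + q_{k-2} (p₋₁ = 1, q₋₁ = 0):
  k = 0: a₀ = 4; p₀/q₀ = 4/1; p₀² − 24·q₀² = 16 − 24 = -8.
  k = 1: m = 4, d = 8, a = ⌊(4 + 4)/8⌋ = 1; p/q = (1·4 + 1)/(1·1 + 0) = 5/1; p² − 24·q² = 25 − 24 = 1.
  The first convergent with p² − 24·q² = 1 gives the fundamental solution (x₁, y₁) = (5, 1).
Step 2: Apply the recurrence (x_{n+1}, y_{n+1}) = (x₁x_n + 24y₁y_n, x₁y_n + y₁x_n) repeatedly.
  From (x_1, y_1) = (5, 1): x_2 = 5·5 + 24·1·1 = 49; y_2 = 5·1 + 1·5 = 10.
  From (x_2, y_2) = (49, 10): x_3 = 5·49 + 24·1·10 = 485; y_3 = 5·10 + 1·49 = 99.
  From (x_3, y_3) = (485, 99): x_4 = 5·485 + 24·1·99 = 4801; y_4 = 5·99 + 1·485 = 980.
  From (x_4, y_4) = (4801, 980): x_5 = 5·4801 + 24·1·980 = 47525; y_5 = 5·980 + 1·4801 = 9701.
  From (x_5, y_5) = (47525, 9701): x_6 = 5·47525 + 24·1·9701 = 470449; y_6 = 5·9701 + 1·47525 = 96030.
  From (x_6, y_6) = (470449, 96030): x_7 = 5·470449 + 24·1·96030 = 4656965; y_7 = 5·96030 + 1·470449 = 950599.
Step 3: Verify x_7² - 24·y_7² = 21687323011225 - 21687323011224 = 1 (should be 1). ✓

(x_1, y_1) = (5, 1); (x_7, y_7) = (4656965, 950599).


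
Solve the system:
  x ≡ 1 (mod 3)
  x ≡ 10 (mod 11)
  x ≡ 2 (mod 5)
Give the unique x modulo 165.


Moduli 3, 11, 5 are pairwise coprime; by CRT there is a unique solution modulo M = 3 · 11 · 5 = 165.
Solve pairwise, accumulating the modulus:
  Start with x ≡ 1 (mod 3).
  Combine with x ≡ 10 (mod 11): since gcd(3, 11) = 1, we get a unique residue mod 33.
    Write x = 1 + 3·t and substitute into x ≡ 10 (mod 11): 3·t ≡ 10 − 1 = 9 (mod 11).
    The inverse of 3 mod 11 is 4 (since 3·4 = 12 = 1·11 + 1), so t ≡ 4·9 = 36 ≡ 3 (mod 11).
    Then x = 1 + 3·3 = 10, valid modulo lcm(3, 11) = 33: x ≡ 10 (mod 33).
  Combine with x ≡ 2 (mod 5): since gcd(33, 5) = 1, we get a unique residue mod 165.
    Write x = 10 + 33·t and substitute into x ≡ 2 (mod 5): 33·t ≡ 2 − 10 = -8 (mod 5).
    Reduce coefficients mod 5: 3·t ≡ 2 (mod 5).
    The inverse of 3 mod 5 is 2 (since 3·2 = 6 = 1·5 + 1), so t ≡ 2·2 = 4 ≡ 4 (mod 5).
    Then x = 10 + 33·4 = 142, valid modulo lcm(33, 5) = 165: x ≡ 142 (mod 165).
Verify: 142 mod 3 = 1 ✓, 142 mod 11 = 10 ✓, 142 mod 5 = 2 ✓.

x ≡ 142 (mod 165).


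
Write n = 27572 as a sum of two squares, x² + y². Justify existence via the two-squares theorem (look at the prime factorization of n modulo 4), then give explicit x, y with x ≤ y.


Step 1: Factor n = 27572 = 2^2 · 61 · 113.
Step 2: Check the mod-4 condition on each prime factor: 2 = 2 (special); 61 ≡ 1 (mod 4), exponent 1; 113 ≡ 1 (mod 4), exponent 1.
All primes ≡ 3 (mod 4) appear to even exponent (or don't appear), so by the two-squares theorem n IS expressible as a sum of two squares.
Step 3: Build a representation. Group n = k² · m with k = 2 and m = 61 · 113 = 6893 (a product of primes ≡ 1 (mod 4)); a representation of m scales to one of n via (k·x)² + (k·y)² = k²(x² + y²). Each prime p ≡ 1 (mod 4) is itself a sum of two squares; find a² by testing p − a² for a perfect square:
  61: 61 − 1² = 60, 61 − 2² = 57, 61 − 3² = 52, 61 − 4² = 45, 61 − 5² = 36 = 6² ⇒ 61 = 5² + 6².
  113: 113 − 1² = 112, 113 − 2² = 109, 113 − 3² = 104, 113 − 4² = 97, 113 − 5² = 88, 113 − 6² = 77, 113 − 7² = 64 = 8² ⇒ 113 = 7² + 8².
  Combine using the Brahmagupta–Fibonacci identity (a² + b²)(c² + d²) = (ac − bd)² + (ad + bc)² = (ac + bd)² + (ad − bc)²:
  61 · 113 = 6893: from (5² + 6²)(7² + 8²), take (5·7 − 6·8, 5·8 + 6·7) = (35 − 48, 40 + 42) = (-13, 82); dropping signs (only squares matter) gives (13, 82); check 13² + 82² = 169 + 6724 = 6893 ✓.
  Scale by k = 2: (2·13, 2·82) = (26, 164).
Step 4: Order so x ≤ y and verify: 26² + 164² = 676 + 26896 = 27572 = n. ✓

n = 27572 = 26² + 164² (one valid representation with x ≤ y).


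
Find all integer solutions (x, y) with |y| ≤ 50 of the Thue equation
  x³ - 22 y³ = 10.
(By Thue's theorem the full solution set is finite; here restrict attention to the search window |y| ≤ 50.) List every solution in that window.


The equation is x³ - 22y³ = 10. For fixed y, x³ = 22·y³ + 10, so a solution requires the RHS to be a perfect cube.
Strategy: iterate y from -50 to 50, compute RHS = 22·y³ + 10, and check whether it is a (positive or negative) perfect cube.
Check small values of y:
  y = 0: RHS = 10 is not a perfect cube.
  y = 1: RHS = 32 is not a perfect cube.
  y = -1: RHS = -12 is not a perfect cube.
  y = 2: RHS = 186 is not a perfect cube.
  y = -2: RHS = -166 is not a perfect cube.
  y = 3: RHS = 604 is not a perfect cube.
  y = -3: RHS = -584 is not a perfect cube.
Continuing the search up to |y| = 50 finds no solutions either.
No (x, y) in the scanned range satisfies the equation.

No integer solutions with |y| ≤ 50.


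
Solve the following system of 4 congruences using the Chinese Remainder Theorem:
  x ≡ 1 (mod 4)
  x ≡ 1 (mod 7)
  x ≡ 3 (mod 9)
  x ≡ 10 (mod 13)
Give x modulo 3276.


Product of moduli M = 4 · 7 · 9 · 13 = 3276.
Merge one congruence at a time:
  Start: x ≡ 1 (mod 4).
  Combine with x ≡ 1 (mod 7); new modulus lcm = 28.
    Write x = 1 + 4·t and substitute into x ≡ 1 (mod 7): 4·t ≡ 1 − 1 = 0 (mod 7).
    The inverse of 4 mod 7 is 2 (since 4·2 = 8 = 1·7 + 1), so t ≡ 2·0 = 0 ≡ 0 (mod 7).
    Then x = 1 + 4·0 = 1, valid modulo lcm(4, 7) = 28: x ≡ 1 (mod 28).
  Combine with x ≡ 3 (mod 9); new modulus lcm = 252.
    Write x = 1 + 28·t and substitute into x ≡ 3 (mod 9): 28·t ≡ 3 − 1 = 2 (mod 9).
    Reduce coefficients mod 9: 1·t ≡ 2 (mod 9).
    So t ≡ 2 (mod 9).
    Then x = 1 + 28·2 = 57, valid modulo lcm(28, 9) = 252: x ≡ 57 (mod 252).
  Combine with x ≡ 10 (mod 13); new modulus lcm = 3276.
    Write x = 57 + 252·t and substitute into x ≡ 10 (mod 13): 252·t ≡ 10 − 57 = -47 (mod 13).
    Reduce coefficients mod 13: 5·t ≡ 5 (mod 13).
    The inverse of 5 mod 13 is 8 (since 5·8 = 40 = 3·13 + 1), so t ≡ 8·5 = 40 ≡ 1 (mod 13).
    Then x = 57 + 252·1 = 309, valid modulo lcm(252, 13) = 3276: x ≡ 309 (mod 3276).
Verify against each original: 309 mod 4 = 1, 309 mod 7 = 1, 309 mod 9 = 3, 309 mod 13 = 10.

x ≡ 309 (mod 3276).


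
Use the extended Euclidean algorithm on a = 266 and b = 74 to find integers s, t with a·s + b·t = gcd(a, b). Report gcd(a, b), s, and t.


Euclidean algorithm on (266, 74) — divide until remainder is 0:
  266 = 3 · 74 + 44
  74 = 1 · 44 + 30
  44 = 1 · 30 + 14
  30 = 2 · 14 + 2
  14 = 7 · 2 + 0
gcd(266, 74) = 2.
Track Bezout coefficients alongside the remainders: start with r₀ = 266 = a·1 + b·0 (s = 1, t = 0) and r₁ = 74 = a·0 + b·1 (s = 0, t = 1); each new remainder r_{k+1} = r_{k-1} − q_k·r_k inherits s_{k+1} = s_{k-1} − q_k·s_k, t_{k+1} = t_{k-1} − q_k·t_k, so r_k = a·s_k + b·t_k at every step:
  q = 3: r = 44, s = 1 − 3·0 = 1, t = 0 − 3·1 = -3  (check: 266·1 + 74·(-3) = 44)
  q = 1: r = 30, s = 0 − 1·1 = -1, t = 1 − 1·(-3) = 4  (check: 266·(-1) + 74·4 = 30)
  q = 1: r = 14, s = 1 − 1·(-1) = 2, t = -3 − 1·4 = -7  (check: 266·2 + 74·(-7) = 14)
  q = 2: r = 2, s = -1 − 2·2 = -5, t = 4 − 2·(-7) = 18  (check: 266·(-5) + 74·18 = 2)
The row with r = 2 (the gcd) gives the Bezout coefficients s = -5, t = 18.
Result: 266 · (-5) + 74 · (18) = 2.

gcd(266, 74) = 2; s = -5, t = 18 (check: 266·(-5) + 74·18 = 2).


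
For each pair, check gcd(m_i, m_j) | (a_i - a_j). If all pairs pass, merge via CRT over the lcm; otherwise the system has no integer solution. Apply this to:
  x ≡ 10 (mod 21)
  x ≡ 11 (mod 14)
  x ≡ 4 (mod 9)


Moduli 21, 14, 9 are not pairwise coprime, so CRT works modulo lcm(m_i) when all pairwise compatibility conditions hold.
Pairwise compatibility: gcd(m_i, m_j) must divide a_i - a_j for every pair.
Merge one congruence at a time:
  Start: x ≡ 10 (mod 21).
  Combine with x ≡ 11 (mod 14): gcd(21, 14) = 7, and 11 - 10 = 1 is NOT divisible by 7.
    ⇒ system is inconsistent (no integer solution).

No solution (the system is inconsistent).


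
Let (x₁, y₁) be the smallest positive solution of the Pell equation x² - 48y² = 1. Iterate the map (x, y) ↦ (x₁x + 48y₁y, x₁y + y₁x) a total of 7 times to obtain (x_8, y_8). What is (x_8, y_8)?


Step 1: Find the fundamental solution (x₁, y₁) of x² - 48y² = 1.
  Expand √48 as a continued fraction. a₀ = ⌊√48⌋ = 6; iterate m_{k+1} = d_k·a_k − m_k, d_{k+1} = (48 − m_{k+1}²)/d_k, a_{k+1} = ⌊(a₀ + m_{k+1})/d_{k+1}⌋ (starting m₀ = 0, d₀ = 1), with convergents p_k = a_k·p_{k-1} + p_{k-2}, q_k = a_k·q_{k-1} + q_{k-2} (p₋₁ = 1, q₋₁ = 0):
  k = 0: a₀ = 6; p₀/q₀ = 6/1; p₀² − 48·q₀² = 36 − 48 = -12.
  k = 1: m = 6, d = 12, a = ⌊(6 + 6)/12⌋ = 1; p/q = (1·6 + 1)/(1·1 + 0) = 7/1; p² − 48·q² = 49 − 48 = 1.
  The first convergent with p² − 48·q² = 1 gives the fundamental solution (x₁, y₁) = (7, 1).
Step 2: Apply the recurrence (x_{n+1}, y_{n+1}) = (x₁x_n + 48y₁y_n, x₁y_n + y₁x_n) repeatedly.
  From (x_1, y_1) = (7, 1): x_2 = 7·7 + 48·1·1 = 97; y_2 = 7·1 + 1·7 = 14.
  From (x_2, y_2) = (97, 14): x_3 = 7·97 + 48·1·14 = 1351; y_3 = 7·14 + 1·97 = 195.
  From (x_3, y_3) = (1351, 195): x_4 = 7·1351 + 48·1·195 = 18817; y_4 = 7·195 + 1·1351 = 2716.
  From (x_4, y_4) = (18817, 2716): x_5 = 7·18817 + 48·1·2716 = 262087; y_5 = 7·2716 + 1·18817 = 37829.
  From (x_5, y_5) = (262087, 37829): x_6 = 7·262087 + 48·1·37829 = 3650401; y_6 = 7·37829 + 1·262087 = 526890.
  From (x_6, y_6) = (3650401, 526890): x_7 = 7·3650401 + 48·1·526890 = 50843527; y_7 = 7·526890 + 1·3650401 = 7338631.
  From (x_7, y_7) = (50843527, 7338631): x_8 = 7·50843527 + 48·1·7338631 = 708158977; y_8 = 7·7338631 + 1·50843527 = 102213944.
Step 3: Verify x_8² - 48·y_8² = 501489136705686529 - 501489136705686528 = 1 (should be 1). ✓

(x_1, y_1) = (7, 1); (x_8, y_8) = (708158977, 102213944).


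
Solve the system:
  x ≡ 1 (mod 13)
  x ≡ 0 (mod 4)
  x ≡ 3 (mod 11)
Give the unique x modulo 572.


Moduli 13, 4, 11 are pairwise coprime; by CRT there is a unique solution modulo M = 13 · 4 · 11 = 572.
Solve pairwise, accumulating the modulus:
  Start with x ≡ 1 (mod 13).
  Combine with x ≡ 0 (mod 4): since gcd(13, 4) = 1, we get a unique residue mod 52.
    Write x = 1 + 13·t and substitute into x ≡ 0 (mod 4): 13·t ≡ 0 − 1 = -1 (mod 4).
    Reduce coefficients mod 4: 1·t ≡ 3 (mod 4).
    So t ≡ 3 (mod 4).
    Then x = 1 + 13·3 = 40, valid modulo lcm(13, 4) = 52: x ≡ 40 (mod 52).
  Combine with x ≡ 3 (mod 11): since gcd(52, 11) = 1, we get a unique residue mod 572.
    Write x = 40 + 52·t and substitute into x ≡ 3 (mod 11): 52·t ≡ 3 − 40 = -37 (mod 11).
    Reduce coefficients mod 11: 8·t ≡ 7 (mod 11).
    The inverse of 8 mod 11 is 7 (since 8·7 = 56 = 5·11 + 1), so t ≡ 7·7 = 49 ≡ 5 (mod 11).
    Then x = 40 + 52·5 = 300, valid modulo lcm(52, 11) = 572: x ≡ 300 (mod 572).
Verify: 300 mod 13 = 1 ✓, 300 mod 4 = 0 ✓, 300 mod 11 = 3 ✓.

x ≡ 300 (mod 572).


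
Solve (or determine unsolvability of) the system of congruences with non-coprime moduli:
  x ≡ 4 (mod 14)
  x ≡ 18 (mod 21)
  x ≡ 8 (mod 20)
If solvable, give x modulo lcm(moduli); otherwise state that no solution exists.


Moduli 14, 21, 20 are not pairwise coprime, so CRT works modulo lcm(m_i) when all pairwise compatibility conditions hold.
Pairwise compatibility: gcd(m_i, m_j) must divide a_i - a_j for every pair.
Merge one congruence at a time:
  Start: x ≡ 4 (mod 14).
  Combine with x ≡ 18 (mod 21): gcd(14, 21) = 7; 18 - 4 = 14, which IS divisible by 7, so compatible.
    Write x = 4 + 14·t and substitute into x ≡ 18 (mod 21): 14·t ≡ 18 − 4 = 14 (mod 21).
    Divide the congruence (and modulus) by g = 7: 2·t ≡ 2 (mod 3).
    The inverse of 2 mod 3 is 2 (since 2·2 = 4 = 1·3 + 1), so t ≡ 2·2 = 4 ≡ 1 (mod 3).
    Then x = 4 + 14·1 = 18, valid modulo lcm(14, 21) = 42: x ≡ 18 (mod 42).
  Combine with x ≡ 8 (mod 20): gcd(42, 20) = 2; 8 - 18 = -10, which IS divisible by 2, so compatible.
    Write x = 18 + 42·t and substitute into x ≡ 8 (mod 20): 42·t ≡ 8 − 18 = -10 (mod 20).
    Divide the congruence (and modulus) by g = 2: 21·t ≡ -5 (mod 10).
    Reduce coefficients mod 10: 1·t ≡ 5 (mod 10).
    So t ≡ 5 (mod 10).
    Then x = 18 + 42·5 = 228, valid modulo lcm(42, 20) = 420: x ≡ 228 (mod 420).
Verify: 228 mod 14 = 4, 228 mod 21 = 18, 228 mod 20 = 8.

x ≡ 228 (mod 420).


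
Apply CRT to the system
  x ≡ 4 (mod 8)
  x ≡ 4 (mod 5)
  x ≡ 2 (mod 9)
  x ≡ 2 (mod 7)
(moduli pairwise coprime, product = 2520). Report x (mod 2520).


Product of moduli M = 8 · 5 · 9 · 7 = 2520.
Merge one congruence at a time:
  Start: x ≡ 4 (mod 8).
  Combine with x ≡ 4 (mod 5); new modulus lcm = 40.
    Write x = 4 + 8·t and substitute into x ≡ 4 (mod 5): 8·t ≡ 4 − 4 = 0 (mod 5).
    Reduce coefficients mod 5: 3·t ≡ 0 (mod 5).
    The inverse of 3 mod 5 is 2 (since 3·2 = 6 = 1·5 + 1), so t ≡ 2·0 = 0 ≡ 0 (mod 5).
    Then x = 4 + 8·0 = 4, valid modulo lcm(8, 5) = 40: x ≡ 4 (mod 40).
  Combine with x ≡ 2 (mod 9); new modulus lcm = 360.
    Write x = 4 + 40·t and substitute into x ≡ 2 (mod 9): 40·t ≡ 2 − 4 = -2 (mod 9).
    Reduce coefficients mod 9: 4·t ≡ 7 (mod 9).
    The inverse of 4 mod 9 is 7 (since 4·7 = 28 = 3·9 + 1), so t ≡ 7·7 = 49 ≡ 4 (mod 9).
    Then x = 4 + 40·4 = 164, valid modulo lcm(40, 9) = 360: x ≡ 164 (mod 360).
  Combine with x ≡ 2 (mod 7); new modulus lcm = 2520.
    Write x = 164 + 360·t and substitute into x ≡ 2 (mod 7): 360·t ≡ 2 − 164 = -162 (mod 7).
    Reduce coefficients mod 7: 3·t ≡ 6 (mod 7).
    The inverse of 3 mod 7 is 5 (since 3·5 = 15 = 2·7 + 1), so t ≡ 5·6 = 30 ≡ 2 (mod 7).
    Then x = 164 + 360·2 = 884, valid modulo lcm(360, 7) = 2520: x ≡ 884 (mod 2520).
Verify against each original: 884 mod 8 = 4, 884 mod 5 = 4, 884 mod 9 = 2, 884 mod 7 = 2.

x ≡ 884 (mod 2520).


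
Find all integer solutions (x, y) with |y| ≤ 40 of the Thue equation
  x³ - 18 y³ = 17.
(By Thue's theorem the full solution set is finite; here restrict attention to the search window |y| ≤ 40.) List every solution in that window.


The equation is x³ - 18y³ = 17. For fixed y, x³ = 18·y³ + 17, so a solution requires the RHS to be a perfect cube.
Strategy: iterate y from -40 to 40, compute RHS = 18·y³ + 17, and check whether it is a (positive or negative) perfect cube.
Check small values of y:
  y = 0: RHS = 17 is not a perfect cube.
  y = 1: RHS = 35 is not a perfect cube.
  y = -1: RHS = -1 = (-1)³ ⇒ x = -1 works.
  y = 2: RHS = 161 is not a perfect cube.
  y = -2: RHS = -127 is not a perfect cube.
  y = 3: RHS = 503 is not a perfect cube.
  y = -3: RHS = -469 is not a perfect cube.
Continuing the search up to |y| = 40 finds no further solutions beyond those listed.
Collected solutions: (-1, -1).

Solutions (with |y| ≤ 40): (-1, -1).


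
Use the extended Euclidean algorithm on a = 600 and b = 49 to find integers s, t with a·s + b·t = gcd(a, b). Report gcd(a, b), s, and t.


Euclidean algorithm on (600, 49) — divide until remainder is 0:
  600 = 12 · 49 + 12
  49 = 4 · 12 + 1
  12 = 12 · 1 + 0
gcd(600, 49) = 1.
Track Bezout coefficients alongside the remainders: start with r₀ = 600 = a·1 + b·0 (s = 1, t = 0) and r₁ = 49 = a·0 + b·1 (s = 0, t = 1); each new remainder r_{k+1} = r_{k-1} − q_k·r_k inherits s_{k+1} = s_{k-1} − q_k·s_k, t_{k+1} = t_{k-1} − q_k·t_k, so r_k = a·s_k + b·t_k at every step:
  q = 12: r = 12, s = 1 − 12·0 = 1, t = 0 − 12·1 = -12  (check: 600·1 + 49·(-12) = 12)
  q = 4: r = 1, s = 0 − 4·1 = -4, t = 1 − 4·(-12) = 49  (check: 600·(-4) + 49·49 = 1)
The row with r = 1 (the gcd) gives the Bezout coefficients s = -4, t = 49.
Result: 600 · (-4) + 49 · (49) = 1.

gcd(600, 49) = 1; s = -4, t = 49 (check: 600·(-4) + 49·49 = 1).


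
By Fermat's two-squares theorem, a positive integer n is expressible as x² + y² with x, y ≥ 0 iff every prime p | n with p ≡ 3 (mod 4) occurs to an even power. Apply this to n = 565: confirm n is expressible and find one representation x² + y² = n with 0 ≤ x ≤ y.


Step 1: Factor n = 565 = 5 · 113.
Step 2: Check the mod-4 condition on each prime factor: 5 ≡ 1 (mod 4), exponent 1; 113 ≡ 1 (mod 4), exponent 1.
All primes ≡ 3 (mod 4) appear to even exponent (or don't appear), so by the two-squares theorem n IS expressible as a sum of two squares.
Step 3: Build a representation. Here n = 5 · 113 is a product of primes ≡ 1 (mod 4). Each prime p ≡ 1 (mod 4) is itself a sum of two squares; find a² by testing p − a² for a perfect square:
  5: 5 − 1² = 4 = 2² ⇒ 5 = 1² + 2².
  113: 113 − 1² = 112, 113 − 2² = 109, 113 − 3² = 104, 113 − 4² = 97, 113 − 5² = 88, 113 − 6² = 77, 113 − 7² = 64 = 8² ⇒ 113 = 7² + 8².
  Combine using the Brahmagupta–Fibonacci identity (a² + b²)(c² + d²) = (ac − bd)² + (ad + bc)² = (ac + bd)² + (ad − bc)²:
  5 · 113 = 565: from (1² + 2²)(7² + 8²), take (1·7 − 2·8, 1·8 + 2·7) = (7 − 16, 8 + 14) = (-9, 22); dropping signs (only squares matter) gives (9, 22); check 9² + 22² = 81 + 484 = 565 ✓.
Step 4: Order so x ≤ y and verify: 9² + 22² = 81 + 484 = 565 = n. ✓

n = 565 = 9² + 22² (one valid representation with x ≤ y).
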